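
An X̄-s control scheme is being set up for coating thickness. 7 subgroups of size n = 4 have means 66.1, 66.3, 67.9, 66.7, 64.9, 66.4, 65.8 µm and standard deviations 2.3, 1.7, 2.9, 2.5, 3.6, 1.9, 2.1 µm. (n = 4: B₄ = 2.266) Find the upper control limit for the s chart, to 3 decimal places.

s̄ = (2.3 + 1.7 + 2.9 + 2.5 + 3.6 + 1.9 + 2.1) / 7 = 2.4286
UCL_s = B₄·s̄ = 2.266 × 2.4286 = 5.5031

5.503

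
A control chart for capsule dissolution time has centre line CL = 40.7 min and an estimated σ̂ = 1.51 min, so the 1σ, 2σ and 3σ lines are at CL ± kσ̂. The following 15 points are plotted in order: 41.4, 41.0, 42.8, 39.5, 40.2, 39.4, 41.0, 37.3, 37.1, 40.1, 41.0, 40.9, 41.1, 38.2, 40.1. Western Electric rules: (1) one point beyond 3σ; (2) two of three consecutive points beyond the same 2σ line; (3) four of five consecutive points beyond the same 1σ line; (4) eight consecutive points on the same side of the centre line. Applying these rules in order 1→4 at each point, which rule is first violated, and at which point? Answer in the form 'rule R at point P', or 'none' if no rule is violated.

rule 2 at point 9

Zone of each point (C = within 1σ̂, B = 1σ̂–2σ̂, A = 2σ̂–3σ̂, * = beyond 3σ̂; sign = side of CL): 1:+C, 2:+C, 3:+B, 4:-C, 5:-C, 6:-C, 7:+C, 8:-A, 9:-A, 10:-C, 11:+C, 12:+C, 13:+C, 14:-B, 15:-C
Rule 2 (two of three consecutive points beyond the same 2σ limit) is satisfied at point 9.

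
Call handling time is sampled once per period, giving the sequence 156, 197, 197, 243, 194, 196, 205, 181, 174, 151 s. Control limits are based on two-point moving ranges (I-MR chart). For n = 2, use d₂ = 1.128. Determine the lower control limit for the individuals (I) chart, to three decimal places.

X̄ = (156 + 197 + 197 + 243 + 194 + 196 + 205 + 181 + 174 + 151) / 10 = 189.4000
Moving ranges: 41, 0, 46, 49, 2, 9, 24, 7, 23; M̄R̄ = 201.0000 / 9 = 22.3333
LCL = X̄ − 3·M̄R̄/d₂ = 189.4000 − 3 × 22.3333 / 1.128 = 130.0028

130.003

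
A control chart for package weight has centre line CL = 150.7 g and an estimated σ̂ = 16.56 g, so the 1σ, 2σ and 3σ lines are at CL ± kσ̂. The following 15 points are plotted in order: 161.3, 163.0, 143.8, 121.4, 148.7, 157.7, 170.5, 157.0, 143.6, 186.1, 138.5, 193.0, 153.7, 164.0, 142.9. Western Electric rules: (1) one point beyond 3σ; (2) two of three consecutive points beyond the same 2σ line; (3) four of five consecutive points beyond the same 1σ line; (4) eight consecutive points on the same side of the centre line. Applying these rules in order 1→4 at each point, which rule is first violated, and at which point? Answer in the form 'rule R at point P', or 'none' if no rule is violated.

rule 2 at point 12

Zone of each point (C = within 1σ̂, B = 1σ̂–2σ̂, A = 2σ̂–3σ̂, * = beyond 3σ̂; sign = side of CL): 1:+C, 2:+C, 3:-C, 4:-B, 5:-C, 6:+C, 7:+B, 8:+C, 9:-C, 10:+A, 11:-C, 12:+A, 13:+C, 14:+C, 15:-C
Rule 2 (two of three consecutive points beyond the same 2σ limit) is satisfied at point 12.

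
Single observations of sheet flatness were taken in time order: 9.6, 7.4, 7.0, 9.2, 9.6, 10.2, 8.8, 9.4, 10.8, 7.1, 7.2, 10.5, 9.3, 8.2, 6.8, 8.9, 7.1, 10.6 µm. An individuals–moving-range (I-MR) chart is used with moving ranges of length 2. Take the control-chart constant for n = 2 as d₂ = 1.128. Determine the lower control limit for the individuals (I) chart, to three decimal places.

4.475

X̄ = (9.6 + 7.4 + 7.0 + 9.2 + 9.6 + 10.2 + 8.8 + 9.4 + 10.8 + 7.1 + 7.2 + 10.5 + 9.3 + 8.2 + 6.8 + 8.9 + 7.1 + 10.6) / 18 = 8.7611
Moving ranges: 2.2, 0.4, 2.2, 0.4, 0.6, 1.4, 0.6, 1.4, 3.7, 0.1, 3.3, 1.2, 1.1, 1.4, 2.1, 1.8, 3.5; M̄R̄ = 27.4000 / 17 = 1.6118
LCL = X̄ − 3·M̄R̄/d₂ = 8.7611 − 3 × 1.6118 / 1.128 = 4.4745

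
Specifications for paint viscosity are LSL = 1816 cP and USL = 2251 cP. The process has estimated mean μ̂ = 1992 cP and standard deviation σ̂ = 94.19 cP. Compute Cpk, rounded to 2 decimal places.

Cpu = (USL − μ̂) / (3σ̂) = (2251 − 1992) / (3 × 94.19) = 0.9166; Cpl = (μ̂ − LSL) / (3σ̂) = (1992 − 1816) / (3 × 94.19) = 0.6229; Cpk = min(Cpu, Cpl) = 0.6229

0.62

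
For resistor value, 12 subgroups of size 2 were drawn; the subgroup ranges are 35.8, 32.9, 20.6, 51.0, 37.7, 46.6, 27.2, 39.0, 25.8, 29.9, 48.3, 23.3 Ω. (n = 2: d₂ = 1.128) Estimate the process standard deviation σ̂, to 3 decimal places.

R̄ = (35.8 + 32.9 + 20.6 + 51.0 + 37.7 + 46.6 + 27.2 + 39.0 + 25.8 + 29.9 + 48.3 + 23.3) / 12 = 34.8417
σ̂ = R̄ / d₂ = 34.8417 / 1.128 = 30.8880

30.888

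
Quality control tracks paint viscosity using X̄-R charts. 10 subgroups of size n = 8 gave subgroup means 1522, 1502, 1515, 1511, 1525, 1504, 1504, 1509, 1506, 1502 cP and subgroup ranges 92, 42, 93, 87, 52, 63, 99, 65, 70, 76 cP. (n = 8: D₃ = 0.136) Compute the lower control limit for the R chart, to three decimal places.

10.050

R̄ = (92 + 42 + 93 + 87 + 52 + 63 + 99 + 65 + 70 + 76) / 10 = 739.0000 / 10 = 73.9000
LCL_R = D₃·R̄ = 0.136 × 73.9000 = 10.0504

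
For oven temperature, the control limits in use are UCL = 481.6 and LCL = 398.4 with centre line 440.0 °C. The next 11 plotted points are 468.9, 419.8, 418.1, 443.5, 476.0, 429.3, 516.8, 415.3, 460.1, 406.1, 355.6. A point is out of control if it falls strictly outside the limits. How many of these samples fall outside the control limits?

Compare each point to [398.4, 481.6]: sample 7 = 516.8 > UCL; sample 11 = 355.6 < LCL.

2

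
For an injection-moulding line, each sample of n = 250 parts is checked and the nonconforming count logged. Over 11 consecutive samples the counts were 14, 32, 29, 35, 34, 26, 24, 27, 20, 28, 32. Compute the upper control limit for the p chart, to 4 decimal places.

p̄ = Σdᵢ / (k·n) = 301 / (11 × 250) = 0.10945
UCL = p̄ + 3·√(p̄(1−p̄)/n) = 0.10945 + 3 × √(0.10945×0.89055/250) = 0.10945 + 3 × 0.01975 = 0.16869

0.1687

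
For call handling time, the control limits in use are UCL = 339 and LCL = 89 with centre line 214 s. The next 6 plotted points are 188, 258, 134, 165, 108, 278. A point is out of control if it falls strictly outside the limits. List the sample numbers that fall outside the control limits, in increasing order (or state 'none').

none

All 6 points lie within [89, 339].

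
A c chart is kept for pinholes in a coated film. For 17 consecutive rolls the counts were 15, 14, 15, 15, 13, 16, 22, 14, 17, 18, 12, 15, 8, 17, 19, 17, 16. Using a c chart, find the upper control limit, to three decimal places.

27.270

c̄ = (15 + 14 + 15 + 15 + 13 + 16 + 22 + 14 + 17 + 18 + 12 + 15 + 8 + 17 + 19 + 17 + 16) / 17 = 263 / 17 = 15.4706
UCL = c̄ + 3√c̄ = 15.4706 + 3 × √15.4706 = 15.4706 + 3 × 3.9333 = 27.2704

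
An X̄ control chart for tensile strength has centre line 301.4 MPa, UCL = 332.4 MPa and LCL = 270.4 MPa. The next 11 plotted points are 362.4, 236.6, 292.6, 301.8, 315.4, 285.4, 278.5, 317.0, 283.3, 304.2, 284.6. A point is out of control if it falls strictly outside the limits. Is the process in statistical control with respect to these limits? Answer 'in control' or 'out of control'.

out of control

Compare each point to [270.4, 332.4]: sample 1 = 362.4 > UCL; sample 2 = 236.6 < LCL.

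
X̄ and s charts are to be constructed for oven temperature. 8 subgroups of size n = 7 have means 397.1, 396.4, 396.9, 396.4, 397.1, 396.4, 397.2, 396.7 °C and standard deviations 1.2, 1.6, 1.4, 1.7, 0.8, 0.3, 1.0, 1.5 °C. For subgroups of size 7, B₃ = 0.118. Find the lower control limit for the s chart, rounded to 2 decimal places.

0.14

s̄ = (1.2 + 1.6 + 1.4 + 1.7 + 0.8 + 0.3 + 1.0 + 1.5) / 8 = 1.1875
LCL_s = B₃·s̄ = 0.118 × 1.1875 = 0.1401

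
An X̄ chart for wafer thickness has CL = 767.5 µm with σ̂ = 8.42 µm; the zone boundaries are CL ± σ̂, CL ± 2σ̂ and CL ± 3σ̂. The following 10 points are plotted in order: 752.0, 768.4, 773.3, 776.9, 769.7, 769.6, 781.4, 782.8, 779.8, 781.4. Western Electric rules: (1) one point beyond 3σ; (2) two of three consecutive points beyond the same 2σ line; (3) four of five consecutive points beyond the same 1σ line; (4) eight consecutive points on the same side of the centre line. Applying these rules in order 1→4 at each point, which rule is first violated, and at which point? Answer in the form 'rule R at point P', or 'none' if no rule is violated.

Zone of each point (C = within 1σ̂, B = 1σ̂–2σ̂, A = 2σ̂–3σ̂, * = beyond 3σ̂; sign = side of CL): 1:-B, 2:+C, 3:+C, 4:+B, 5:+C, 6:+C, 7:+B, 8:+B, 9:+B, 10:+B
Rule 4 (eight consecutive points on the same side of the centre line) is satisfied at point 9.

rule 4 at point 9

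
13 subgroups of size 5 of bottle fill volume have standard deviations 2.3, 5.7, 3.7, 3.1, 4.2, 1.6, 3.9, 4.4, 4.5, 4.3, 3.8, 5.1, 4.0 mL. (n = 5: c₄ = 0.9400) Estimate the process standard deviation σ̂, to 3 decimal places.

s̄ = (2.3 + 5.7 + 3.7 + 3.1 + 4.2 + 1.6 + 3.9 + 4.4 + 4.5 + 4.3 + 3.8 + 5.1 + 4.0) / 13 = 3.8923
σ̂ = s̄ / c₄ = 3.8923 / 0.9400 = 4.1408

4.141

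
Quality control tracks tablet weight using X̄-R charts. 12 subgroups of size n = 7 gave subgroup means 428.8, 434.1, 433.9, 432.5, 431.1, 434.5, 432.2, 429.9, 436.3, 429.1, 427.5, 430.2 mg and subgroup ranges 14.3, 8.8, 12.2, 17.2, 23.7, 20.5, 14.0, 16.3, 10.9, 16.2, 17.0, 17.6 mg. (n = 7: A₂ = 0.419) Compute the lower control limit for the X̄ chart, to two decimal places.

X̄̄ = (428.8 + 434.1 + 433.9 + 432.5 + 431.1 + 434.5 + 432.2 + 429.9 + 436.3 + 429.1 + 427.5 + 430.2) / 12 = 5180.1000 / 12 = 431.6750
R̄ = (14.3 + 8.8 + 12.2 + 17.2 + 23.7 + 20.5 + 14.0 + 16.3 + 10.9 + 16.2 + 17.0 + 17.6) / 12 = 188.7000 / 12 = 15.7250
LCL = X̄̄ − A₂·R̄ = 431.6750 − 0.419 × 15.7250 = 425.0862

425.09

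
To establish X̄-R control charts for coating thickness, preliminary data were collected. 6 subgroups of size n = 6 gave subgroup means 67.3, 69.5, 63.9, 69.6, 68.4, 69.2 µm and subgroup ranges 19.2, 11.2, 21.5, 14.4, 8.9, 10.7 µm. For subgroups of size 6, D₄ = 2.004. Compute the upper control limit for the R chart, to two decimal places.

R̄ = (19.2 + 11.2 + 21.5 + 14.4 + 8.9 + 10.7) / 6 = 85.9000 / 6 = 14.3167
UCL_R = D₄·R̄ = 2.004 × 14.3167 = 28.6906

28.69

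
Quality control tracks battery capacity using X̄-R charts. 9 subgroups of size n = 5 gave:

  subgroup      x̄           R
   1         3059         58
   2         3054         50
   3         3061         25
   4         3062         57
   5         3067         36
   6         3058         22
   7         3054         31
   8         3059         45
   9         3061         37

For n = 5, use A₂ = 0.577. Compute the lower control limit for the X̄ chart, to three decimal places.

X̄̄ = (3059 + 3054 + 3061 + 3062 + 3067 + 3058 + 3054 + 3059 + 3061) / 9 = 27535.0000 / 9 = 3059.4444
R̄ = (58 + 50 + 25 + 57 + 36 + 22 + 31 + 45 + 37) / 9 = 361.0000 / 9 = 40.1111
LCL = X̄̄ − A₂·R̄ = 3059.4444 − 0.577 × 40.1111 = 3036.3003

3036.300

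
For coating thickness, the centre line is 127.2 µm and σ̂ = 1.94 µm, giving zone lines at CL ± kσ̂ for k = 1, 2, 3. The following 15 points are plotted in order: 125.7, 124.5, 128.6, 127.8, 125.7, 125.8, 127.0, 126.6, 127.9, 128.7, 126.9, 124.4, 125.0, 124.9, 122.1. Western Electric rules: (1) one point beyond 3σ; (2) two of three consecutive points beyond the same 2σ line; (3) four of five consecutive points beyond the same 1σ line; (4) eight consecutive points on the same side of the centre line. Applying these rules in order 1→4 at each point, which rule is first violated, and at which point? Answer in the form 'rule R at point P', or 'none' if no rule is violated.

rule 3 at point 15

Zone of each point (C = within 1σ̂, B = 1σ̂–2σ̂, A = 2σ̂–3σ̂, * = beyond 3σ̂; sign = side of CL): 1:-C, 2:-B, 3:+C, 4:+C, 5:-C, 6:-C, 7:-C, 8:-C, 9:+C, 10:+C, 11:-C, 12:-B, 13:-B, 14:-B, 15:-A
Rule 3 (four of five consecutive points beyond the same 1σ limit) is satisfied at point 15.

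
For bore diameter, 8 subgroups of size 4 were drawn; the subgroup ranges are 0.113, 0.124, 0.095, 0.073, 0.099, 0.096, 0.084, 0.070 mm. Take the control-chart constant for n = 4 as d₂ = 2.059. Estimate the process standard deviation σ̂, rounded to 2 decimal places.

R̄ = (0.113 + 0.124 + 0.095 + 0.073 + 0.099 + 0.096 + 0.084 + 0.070) / 8 = 0.0943
σ̂ = R̄ / d₂ = 0.0943 / 2.059 = 0.0458

0.05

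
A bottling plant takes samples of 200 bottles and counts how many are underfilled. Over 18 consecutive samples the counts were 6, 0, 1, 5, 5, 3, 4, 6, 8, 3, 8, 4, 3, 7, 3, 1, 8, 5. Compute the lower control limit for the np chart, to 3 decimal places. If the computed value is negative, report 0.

p̄ = Σdᵢ / (k·n) = 80 / (18 × 200) = 0.02222
LCL = np̄ − 3·√(np̄(1−p̄)) = 4.4444 − 3 × 2.0846 = -1.8094 → 0 (negative, so LCL = 0)

0.000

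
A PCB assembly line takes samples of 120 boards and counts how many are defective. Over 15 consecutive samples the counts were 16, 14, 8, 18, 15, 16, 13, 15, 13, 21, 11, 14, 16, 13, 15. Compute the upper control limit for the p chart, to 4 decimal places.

0.2105

p̄ = Σdᵢ / (k·n) = 218 / (15 × 120) = 0.12111
UCL = p̄ + 3·√(p̄(1−p̄)/n) = 0.12111 + 3 × √(0.12111×0.87889/120) = 0.12111 + 3 × 0.02978 = 0.21046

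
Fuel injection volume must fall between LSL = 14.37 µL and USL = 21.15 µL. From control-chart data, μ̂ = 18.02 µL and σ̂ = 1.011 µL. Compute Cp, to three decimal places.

Cp = (USL − LSL) / (6σ̂) = (21.15 − 14.37) / (6 × 1.011) = 6.7800 / 6.0660 = 1.1177

1.118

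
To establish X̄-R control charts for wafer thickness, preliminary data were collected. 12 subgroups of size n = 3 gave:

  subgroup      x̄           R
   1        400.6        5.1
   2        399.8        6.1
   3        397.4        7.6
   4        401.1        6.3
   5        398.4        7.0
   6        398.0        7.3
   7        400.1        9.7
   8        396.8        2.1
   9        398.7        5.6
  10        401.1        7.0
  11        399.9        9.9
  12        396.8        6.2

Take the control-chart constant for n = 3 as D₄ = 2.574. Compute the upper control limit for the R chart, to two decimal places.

17.14

R̄ = (5.1 + 6.1 + 7.6 + 6.3 + 7.0 + 7.3 + 9.7 + 2.1 + 5.6 + 7.0 + 9.9 + 6.2) / 12 = 79.9000 / 12 = 6.6583
UCL_R = D₄·R̄ = 2.574 × 6.6583 = 17.1385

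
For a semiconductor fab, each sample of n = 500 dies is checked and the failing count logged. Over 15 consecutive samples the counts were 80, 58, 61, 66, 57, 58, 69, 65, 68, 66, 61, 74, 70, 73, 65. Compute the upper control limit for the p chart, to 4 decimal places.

p̄ = Σdᵢ / (k·n) = 991 / (15 × 500) = 0.13213
UCL = p̄ + 3·√(p̄(1−p̄)/n) = 0.13213 + 3 × √(0.13213×0.86787/500) = 0.13213 + 3 × 0.01514 = 0.17757

0.1776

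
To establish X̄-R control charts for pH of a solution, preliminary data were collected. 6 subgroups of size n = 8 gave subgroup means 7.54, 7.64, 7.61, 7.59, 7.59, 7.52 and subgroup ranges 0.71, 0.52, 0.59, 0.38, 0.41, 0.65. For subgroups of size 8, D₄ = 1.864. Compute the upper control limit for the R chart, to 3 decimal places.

1.013

R̄ = (0.71 + 0.52 + 0.59 + 0.38 + 0.41 + 0.65) / 6 = 3.2600 / 6 = 0.5433
UCL_R = D₄·R̄ = 1.864 × 0.5433 = 1.0128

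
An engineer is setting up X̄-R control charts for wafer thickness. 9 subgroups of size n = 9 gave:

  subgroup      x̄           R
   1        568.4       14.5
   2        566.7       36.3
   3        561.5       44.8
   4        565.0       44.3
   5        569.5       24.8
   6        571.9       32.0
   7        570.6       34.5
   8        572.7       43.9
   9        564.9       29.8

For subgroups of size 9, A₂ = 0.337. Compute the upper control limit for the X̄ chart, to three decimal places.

579.328

X̄̄ = (568.4 + 566.7 + 561.5 + 565.0 + 569.5 + 571.9 + 570.6 + 572.7 + 564.9) / 9 = 5111.2000 / 9 = 567.9111
R̄ = (14.5 + 36.3 + 44.8 + 44.3 + 24.8 + 32.0 + 34.5 + 43.9 + 29.8) / 9 = 304.9000 / 9 = 33.8778
UCL = X̄̄ + A₂·R̄ = 567.9111 + 0.337 × 33.8778 = 579.3279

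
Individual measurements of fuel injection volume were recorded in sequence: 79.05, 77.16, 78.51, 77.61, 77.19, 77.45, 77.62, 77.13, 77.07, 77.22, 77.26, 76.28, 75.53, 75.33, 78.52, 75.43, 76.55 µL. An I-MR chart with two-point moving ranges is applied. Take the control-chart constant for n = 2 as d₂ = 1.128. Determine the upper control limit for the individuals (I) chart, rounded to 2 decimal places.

X̄ = (79.05 + 77.16 + 78.51 + 77.61 + 77.19 + 77.45 + 77.62 + 77.13 + 77.07 + 77.22 + 77.26 + 76.28 + 75.53 + 75.33 + 78.52 + 75.43 + 76.55) / 17 = 77.1124
Moving ranges: 1.89, 1.35, 0.90, 0.42, 0.26, 0.17, 0.49, 0.06, 0.15, 0.04, 0.98, 0.75, 0.20, 3.19, 3.09, 1.12; M̄R̄ = 15.0600 / 16 = 0.9413
UCL = X̄ + 3·M̄R̄/d₂ = 77.1124 + 3 × 0.9413 / 1.128 = 79.6157

79.62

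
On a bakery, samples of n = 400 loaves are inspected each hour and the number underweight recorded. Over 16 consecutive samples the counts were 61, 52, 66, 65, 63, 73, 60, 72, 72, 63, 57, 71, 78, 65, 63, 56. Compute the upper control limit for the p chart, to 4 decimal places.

0.2173

p̄ = Σdᵢ / (k·n) = 1037 / (16 × 400) = 0.16203
UCL = p̄ + 3·√(p̄(1−p̄)/n) = 0.16203 + 3 × √(0.16203×0.83797/400) = 0.16203 + 3 × 0.01842 = 0.21730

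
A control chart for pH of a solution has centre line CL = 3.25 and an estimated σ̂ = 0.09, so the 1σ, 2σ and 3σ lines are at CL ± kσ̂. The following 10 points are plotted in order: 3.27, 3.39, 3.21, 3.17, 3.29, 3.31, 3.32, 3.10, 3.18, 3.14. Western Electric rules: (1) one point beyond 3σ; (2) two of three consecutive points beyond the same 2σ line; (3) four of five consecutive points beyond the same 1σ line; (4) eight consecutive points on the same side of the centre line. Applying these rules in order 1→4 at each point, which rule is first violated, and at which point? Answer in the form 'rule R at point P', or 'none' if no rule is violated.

none

Zone of each point (C = within 1σ̂, B = 1σ̂–2σ̂, A = 2σ̂–3σ̂, * = beyond 3σ̂; sign = side of CL): 1:+C, 2:+B, 3:-C, 4:-C, 5:+C, 6:+C, 7:+C, 8:-B, 9:-C, 10:-B
No rule fires across all 10 points.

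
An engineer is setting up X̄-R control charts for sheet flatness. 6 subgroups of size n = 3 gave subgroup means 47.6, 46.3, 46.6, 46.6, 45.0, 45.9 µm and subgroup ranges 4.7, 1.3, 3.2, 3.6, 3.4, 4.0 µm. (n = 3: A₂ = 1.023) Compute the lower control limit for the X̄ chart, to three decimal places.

X̄̄ = (47.6 + 46.3 + 46.6 + 46.6 + 45.0 + 45.9) / 6 = 278.0000 / 6 = 46.3333
R̄ = (4.7 + 1.3 + 3.2 + 3.6 + 3.4 + 4.0) / 6 = 20.2000 / 6 = 3.3667
LCL = X̄̄ − A₂·R̄ = 46.3333 − 1.023 × 3.3667 = 42.8892

42.889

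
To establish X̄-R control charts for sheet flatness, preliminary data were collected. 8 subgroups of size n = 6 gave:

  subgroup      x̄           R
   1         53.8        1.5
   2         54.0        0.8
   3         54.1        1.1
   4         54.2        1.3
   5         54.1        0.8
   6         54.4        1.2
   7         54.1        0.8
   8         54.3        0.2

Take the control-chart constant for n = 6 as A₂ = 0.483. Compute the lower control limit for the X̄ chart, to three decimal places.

53.660

X̄̄ = (53.8 + 54.0 + 54.1 + 54.2 + 54.1 + 54.4 + 54.1 + 54.3) / 8 = 433.0000 / 8 = 54.1250
R̄ = (1.5 + 0.8 + 1.1 + 1.3 + 0.8 + 1.2 + 0.8 + 0.2) / 8 = 7.7000 / 8 = 0.9625
LCL = X̄̄ − A₂·R̄ = 54.1250 − 0.483 × 0.9625 = 53.6601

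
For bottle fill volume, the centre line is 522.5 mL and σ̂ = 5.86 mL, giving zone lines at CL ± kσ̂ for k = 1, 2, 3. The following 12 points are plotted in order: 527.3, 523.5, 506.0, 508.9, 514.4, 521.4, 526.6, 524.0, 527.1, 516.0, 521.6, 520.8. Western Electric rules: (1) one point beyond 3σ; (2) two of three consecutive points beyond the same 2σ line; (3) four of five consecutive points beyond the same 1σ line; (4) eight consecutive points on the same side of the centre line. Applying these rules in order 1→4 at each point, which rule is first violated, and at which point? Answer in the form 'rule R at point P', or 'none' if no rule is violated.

Zone of each point (C = within 1σ̂, B = 1σ̂–2σ̂, A = 2σ̂–3σ̂, * = beyond 3σ̂; sign = side of CL): 1:+C, 2:+C, 3:-A, 4:-A, 5:-B, 6:-C, 7:+C, 8:+C, 9:+C, 10:-B, 11:-C, 12:-C
Rule 2 (two of three consecutive points beyond the same 2σ limit) is satisfied at point 4.

rule 2 at point 4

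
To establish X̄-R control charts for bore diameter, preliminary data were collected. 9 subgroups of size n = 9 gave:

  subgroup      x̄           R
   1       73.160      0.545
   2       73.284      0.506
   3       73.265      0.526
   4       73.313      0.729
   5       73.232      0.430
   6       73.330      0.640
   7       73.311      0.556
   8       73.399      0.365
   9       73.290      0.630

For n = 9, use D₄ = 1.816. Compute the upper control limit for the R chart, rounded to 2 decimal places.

0.99

R̄ = (0.545 + 0.506 + 0.526 + 0.729 + 0.430 + 0.640 + 0.556 + 0.365 + 0.630) / 9 = 4.9270 / 9 = 0.5474
UCL_R = D₄·R̄ = 1.816 × 0.5474 = 0.9942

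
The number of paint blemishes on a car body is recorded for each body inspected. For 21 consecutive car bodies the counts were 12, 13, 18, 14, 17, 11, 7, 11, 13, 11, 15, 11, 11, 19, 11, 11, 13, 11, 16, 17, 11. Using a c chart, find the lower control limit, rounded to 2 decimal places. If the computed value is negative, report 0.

2.18

c̄ = (12 + 13 + 18 + 14 + 17 + 11 + 7 + 11 + 13 + 11 + 15 + 11 + 11 + 19 + 11 + 11 + 13 + 11 + 16 + 17 + 11) / 21 = 273 / 21 = 13.0000
LCL = c̄ − 3√c̄ = 13.0000 − 3 × 3.6056 = 2.1833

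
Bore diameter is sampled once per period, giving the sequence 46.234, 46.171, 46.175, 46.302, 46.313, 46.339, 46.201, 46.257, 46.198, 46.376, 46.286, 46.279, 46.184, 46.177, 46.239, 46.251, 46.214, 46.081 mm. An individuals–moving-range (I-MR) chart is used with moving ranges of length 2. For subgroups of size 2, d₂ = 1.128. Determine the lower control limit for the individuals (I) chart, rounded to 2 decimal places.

X̄ = (46.234 + 46.171 + 46.175 + 46.302 + 46.313 + 46.339 + 46.201 + 46.257 + 46.198 + 46.376 + 46.286 + 46.279 + 46.184 + 46.177 + 46.239 + 46.251 + 46.214 + 46.081) / 18 = 46.2376
Moving ranges: 0.063, 0.004, 0.127, 0.011, 0.026, 0.138, 0.056, 0.059, 0.178, 0.090, 0.007, 0.095, 0.007, 0.062, 0.012, 0.037, 0.133; M̄R̄ = 1.1050 / 17 = 0.0650
LCL = X̄ − 3·M̄R̄/d₂ = 46.2376 − 3 × 0.0650 / 1.128 = 46.0647

46.06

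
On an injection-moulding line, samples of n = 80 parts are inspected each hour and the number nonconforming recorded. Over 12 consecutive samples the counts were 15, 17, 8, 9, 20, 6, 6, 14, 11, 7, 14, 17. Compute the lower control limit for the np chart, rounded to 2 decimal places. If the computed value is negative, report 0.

2.42

p̄ = Σdᵢ / (k·n) = 144 / (12 × 80) = 0.15000
LCL = np̄ − 3·√(np̄(1−p̄)) = 12.0000 − 3 × 3.1937 = 2.4188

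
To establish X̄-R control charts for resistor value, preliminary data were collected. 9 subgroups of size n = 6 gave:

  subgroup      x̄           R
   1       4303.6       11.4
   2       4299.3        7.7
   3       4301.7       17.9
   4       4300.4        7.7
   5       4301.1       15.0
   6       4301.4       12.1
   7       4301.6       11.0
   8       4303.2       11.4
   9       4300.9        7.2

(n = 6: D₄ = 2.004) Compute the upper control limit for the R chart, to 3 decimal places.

R̄ = (11.4 + 7.7 + 17.9 + 7.7 + 15.0 + 12.1 + 11.0 + 11.4 + 7.2) / 9 = 101.4000 / 9 = 11.2667
UCL_R = D₄·R̄ = 2.004 × 11.2667 = 22.5784

22.578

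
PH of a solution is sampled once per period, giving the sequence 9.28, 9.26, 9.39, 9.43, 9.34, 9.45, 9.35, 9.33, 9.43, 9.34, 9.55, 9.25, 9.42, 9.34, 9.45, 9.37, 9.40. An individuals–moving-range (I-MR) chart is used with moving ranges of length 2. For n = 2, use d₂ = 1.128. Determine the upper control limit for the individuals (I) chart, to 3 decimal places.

9.655

X̄ = (9.28 + 9.26 + 9.39 + 9.43 + 9.34 + 9.45 + 9.35 + 9.33 + 9.43 + 9.34 + 9.55 + 9.25 + 9.42 + 9.34 + 9.45 + 9.37 + 9.40) / 17 = 9.3753
Moving ranges: 0.02, 0.13, 0.04, 0.09, 0.11, 0.10, 0.02, 0.10, 0.09, 0.21, 0.30, 0.17, 0.08, 0.11, 0.08, 0.03; M̄R̄ = 1.6800 / 16 = 0.1050
UCL = X̄ + 3·M̄R̄/d₂ = 9.3753 + 3 × 0.1050 / 1.128 = 9.6545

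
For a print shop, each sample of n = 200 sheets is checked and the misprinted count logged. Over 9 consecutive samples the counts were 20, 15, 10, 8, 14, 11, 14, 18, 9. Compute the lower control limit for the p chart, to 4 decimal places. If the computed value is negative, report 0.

p̄ = Σdᵢ / (k·n) = 119 / (9 × 200) = 0.06611
LCL = p̄ − 3·√(p̄(1−p̄)/n) = 0.06611 − 3 × 0.01757 = 0.01340

0.0134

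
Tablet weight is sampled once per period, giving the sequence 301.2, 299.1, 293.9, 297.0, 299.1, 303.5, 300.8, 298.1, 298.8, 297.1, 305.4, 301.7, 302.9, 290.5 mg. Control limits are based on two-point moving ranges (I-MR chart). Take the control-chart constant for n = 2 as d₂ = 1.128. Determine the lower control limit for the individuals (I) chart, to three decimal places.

288.931

X̄ = (301.2 + 299.1 + 293.9 + 297.0 + 299.1 + 303.5 + 300.8 + 298.1 + 298.8 + 297.1 + 305.4 + 301.7 + 302.9 + 290.5) / 14 = 299.2214
Moving ranges: 2.1, 5.2, 3.1, 2.1, 4.4, 2.7, 2.7, 0.7, 1.7, 8.3, 3.7, 1.2, 12.4; M̄R̄ = 50.3000 / 13 = 3.8692
LCL = X̄ − 3·M̄R̄/d₂ = 299.2214 − 3 × 3.8692 / 1.128 = 288.9309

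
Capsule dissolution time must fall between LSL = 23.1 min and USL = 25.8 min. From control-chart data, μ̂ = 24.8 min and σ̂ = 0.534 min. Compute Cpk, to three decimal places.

0.624

Cpu = (USL − μ̂) / (3σ̂) = (25.8 − 24.8) / (3 × 0.534) = 0.6242; Cpl = (μ̂ − LSL) / (3σ̂) = (24.8 − 23.1) / (3 × 0.534) = 1.0612; Cpk = min(Cpu, Cpl) = 0.6242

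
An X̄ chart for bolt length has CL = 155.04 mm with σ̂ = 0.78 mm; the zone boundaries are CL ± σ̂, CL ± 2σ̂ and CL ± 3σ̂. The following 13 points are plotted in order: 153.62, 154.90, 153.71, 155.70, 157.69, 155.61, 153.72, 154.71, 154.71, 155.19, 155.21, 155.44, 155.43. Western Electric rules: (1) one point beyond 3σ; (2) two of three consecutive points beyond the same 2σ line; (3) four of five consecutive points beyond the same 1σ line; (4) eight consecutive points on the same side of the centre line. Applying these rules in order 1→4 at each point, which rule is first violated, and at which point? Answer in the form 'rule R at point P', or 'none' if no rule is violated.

rule 1 at point 5

Zone of each point (C = within 1σ̂, B = 1σ̂–2σ̂, A = 2σ̂–3σ̂, * = beyond 3σ̂; sign = side of CL): 1:-B, 2:-C, 3:-B, 4:+C, 5:+*, 6:+C, 7:-B, 8:-C, 9:-C, 10:+C, 11:+C, 12:+C, 13:+C
Rule 1 (one point beyond the 3σ limits) is satisfied at point 5.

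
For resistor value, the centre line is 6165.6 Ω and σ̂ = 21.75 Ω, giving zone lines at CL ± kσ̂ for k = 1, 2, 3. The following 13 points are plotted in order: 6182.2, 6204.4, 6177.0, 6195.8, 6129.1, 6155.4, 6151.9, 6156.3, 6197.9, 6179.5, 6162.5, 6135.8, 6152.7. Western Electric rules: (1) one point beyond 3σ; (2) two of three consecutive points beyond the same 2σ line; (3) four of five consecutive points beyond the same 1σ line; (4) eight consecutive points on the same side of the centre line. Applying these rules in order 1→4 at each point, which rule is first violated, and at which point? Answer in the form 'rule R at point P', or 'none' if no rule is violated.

Zone of each point (C = within 1σ̂, B = 1σ̂–2σ̂, A = 2σ̂–3σ̂, * = beyond 3σ̂; sign = side of CL): 1:+C, 2:+B, 3:+C, 4:+B, 5:-B, 6:-C, 7:-C, 8:-C, 9:+B, 10:+C, 11:-C, 12:-B, 13:-C
No rule fires across all 13 points.

none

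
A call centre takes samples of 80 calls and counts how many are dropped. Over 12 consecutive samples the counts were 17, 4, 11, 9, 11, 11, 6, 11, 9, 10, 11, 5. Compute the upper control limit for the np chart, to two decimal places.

p̄ = Σdᵢ / (k·n) = 115 / (12 × 80) = 0.11979
UCL = np̄ + 3·√(np̄(1−p̄)) = 9.5833 + 3 × √(9.5833×0.88021) = 9.5833 + 3 × 2.9044 = 18.2964

18.30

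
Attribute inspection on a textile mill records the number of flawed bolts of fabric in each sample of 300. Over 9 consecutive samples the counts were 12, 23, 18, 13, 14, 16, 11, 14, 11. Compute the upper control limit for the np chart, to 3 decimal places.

p̄ = Σdᵢ / (k·n) = 132 / (9 × 300) = 0.04889
UCL = np̄ + 3·√(np̄(1−p̄)) = 14.6667 + 3 × √(14.6667×0.95111) = 14.6667 + 3 × 3.7349 = 25.8714

25.871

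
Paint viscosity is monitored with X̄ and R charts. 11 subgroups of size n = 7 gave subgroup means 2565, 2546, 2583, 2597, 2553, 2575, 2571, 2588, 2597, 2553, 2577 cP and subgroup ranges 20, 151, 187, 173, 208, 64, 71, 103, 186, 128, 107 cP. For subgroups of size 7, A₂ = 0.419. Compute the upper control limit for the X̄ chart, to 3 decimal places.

X̄̄ = (2565 + 2546 + 2583 + 2597 + 2553 + 2575 + 2571 + 2588 + 2597 + 2553 + 2577) / 11 = 28305.0000 / 11 = 2573.1818
R̄ = (20 + 151 + 187 + 173 + 208 + 64 + 71 + 103 + 186 + 128 + 107) / 11 = 1398.0000 / 11 = 127.0909
UCL = X̄̄ + A₂·R̄ = 2573.1818 + 0.419 × 127.0909 = 2626.4329

2626.433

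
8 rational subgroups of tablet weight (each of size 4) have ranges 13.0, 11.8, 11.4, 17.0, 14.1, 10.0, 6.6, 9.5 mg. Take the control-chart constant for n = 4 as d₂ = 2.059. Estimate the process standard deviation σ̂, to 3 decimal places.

5.670

R̄ = (13.0 + 11.8 + 11.4 + 17.0 + 14.1 + 10.0 + 6.6 + 9.5) / 8 = 11.6750
σ̂ = R̄ / d₂ = 11.6750 / 2.059 = 5.6702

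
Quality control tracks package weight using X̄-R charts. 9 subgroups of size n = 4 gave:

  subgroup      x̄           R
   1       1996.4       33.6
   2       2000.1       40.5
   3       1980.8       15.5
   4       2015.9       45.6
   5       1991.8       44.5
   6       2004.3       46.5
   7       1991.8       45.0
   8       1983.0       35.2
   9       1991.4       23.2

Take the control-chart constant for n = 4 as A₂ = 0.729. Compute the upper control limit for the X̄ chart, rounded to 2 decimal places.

2021.75

X̄̄ = (1996.4 + 2000.1 + 1980.8 + 2015.9 + 1991.8 + 2004.3 + 1991.8 + 1983.0 + 1991.4) / 9 = 17955.5000 / 9 = 1995.0556
R̄ = (33.6 + 40.5 + 15.5 + 45.6 + 44.5 + 46.5 + 45.0 + 35.2 + 23.2) / 9 = 329.6000 / 9 = 36.6222
UCL = X̄̄ + A₂·R̄ = 1995.0556 + 0.729 × 36.6222 = 2021.7532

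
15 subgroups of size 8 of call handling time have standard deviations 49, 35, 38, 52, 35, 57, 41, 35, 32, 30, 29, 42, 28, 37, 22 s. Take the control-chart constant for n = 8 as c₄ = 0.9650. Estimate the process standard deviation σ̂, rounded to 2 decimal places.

s̄ = (49 + 35 + 38 + 52 + 35 + 57 + 41 + 35 + 32 + 30 + 29 + 42 + 28 + 37 + 22) / 15 = 37.4667
σ̂ = s̄ / c₄ = 37.4667 / 0.9650 = 38.8256

38.83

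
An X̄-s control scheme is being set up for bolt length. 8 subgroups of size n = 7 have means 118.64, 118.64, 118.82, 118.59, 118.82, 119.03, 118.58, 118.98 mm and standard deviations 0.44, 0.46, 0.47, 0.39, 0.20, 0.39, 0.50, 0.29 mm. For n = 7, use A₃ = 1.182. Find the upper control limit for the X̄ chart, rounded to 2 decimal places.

X̄̄ = (118.64 + 118.64 + 118.82 + 118.59 + 118.82 + 119.03 + 118.58 + 118.98) / 8 = 118.7625
s̄ = (0.44 + 0.46 + 0.47 + 0.39 + 0.20 + 0.39 + 0.50 + 0.29) / 8 = 0.3925
UCL = X̄̄ + A₃·s̄ = 118.7625 + 1.182 × 0.3925 = 119.2264

119.23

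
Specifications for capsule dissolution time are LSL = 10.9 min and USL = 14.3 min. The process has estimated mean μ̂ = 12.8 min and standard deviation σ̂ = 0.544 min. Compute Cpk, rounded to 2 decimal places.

Cpu = (USL − μ̂) / (3σ̂) = (14.3 − 12.8) / (3 × 0.544) = 0.9191; Cpl = (μ̂ − LSL) / (3σ̂) = (12.8 − 10.9) / (3 × 0.544) = 1.1642; Cpk = min(Cpu, Cpl) = 0.9191

0.92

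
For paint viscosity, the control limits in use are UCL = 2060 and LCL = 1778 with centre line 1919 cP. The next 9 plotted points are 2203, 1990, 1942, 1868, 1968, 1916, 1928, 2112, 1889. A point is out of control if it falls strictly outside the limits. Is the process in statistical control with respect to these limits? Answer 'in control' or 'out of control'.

out of control

Compare each point to [1778, 2060]: sample 1 = 2203 > UCL; sample 8 = 2112 > UCL.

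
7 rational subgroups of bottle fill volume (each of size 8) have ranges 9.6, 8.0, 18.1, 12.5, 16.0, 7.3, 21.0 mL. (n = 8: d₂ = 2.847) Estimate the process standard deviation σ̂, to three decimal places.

R̄ = (9.6 + 8.0 + 18.1 + 12.5 + 16.0 + 7.3 + 21.0) / 7 = 13.2143
σ̂ = R̄ / d₂ = 13.2143 / 2.847 = 4.6415

4.641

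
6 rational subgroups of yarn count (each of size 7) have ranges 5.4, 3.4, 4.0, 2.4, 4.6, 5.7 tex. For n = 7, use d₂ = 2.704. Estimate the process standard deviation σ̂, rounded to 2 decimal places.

1.57

R̄ = (5.4 + 3.4 + 4.0 + 2.4 + 4.6 + 5.7) / 6 = 4.2500
σ̂ = R̄ / d₂ = 4.2500 / 2.704 = 1.5717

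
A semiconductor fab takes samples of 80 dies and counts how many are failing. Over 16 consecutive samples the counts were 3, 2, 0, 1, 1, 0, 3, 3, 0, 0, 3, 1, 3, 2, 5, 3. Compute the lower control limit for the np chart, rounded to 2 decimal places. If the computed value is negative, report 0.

p̄ = Σdᵢ / (k·n) = 30 / (16 × 80) = 0.02344
LCL = np̄ − 3·√(np̄(1−p̄)) = 1.8750 − 3 × 1.3532 = -2.1845 → 0 (negative, so LCL = 0)

0.00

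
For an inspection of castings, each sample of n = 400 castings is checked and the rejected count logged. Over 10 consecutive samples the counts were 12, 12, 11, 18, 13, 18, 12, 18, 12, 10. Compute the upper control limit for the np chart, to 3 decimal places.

p̄ = Σdᵢ / (k·n) = 136 / (10 × 400) = 0.03400
UCL = np̄ + 3·√(np̄(1−p̄)) = 13.6000 + 3 × √(13.6000×0.96600) = 13.6000 + 3 × 3.6246 = 24.4737

24.474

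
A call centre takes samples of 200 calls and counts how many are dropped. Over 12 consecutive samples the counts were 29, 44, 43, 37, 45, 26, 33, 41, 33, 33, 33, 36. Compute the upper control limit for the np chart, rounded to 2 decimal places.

52.40

p̄ = Σdᵢ / (k·n) = 433 / (12 × 200) = 0.18042
UCL = np̄ + 3·√(np̄(1−p̄)) = 36.0833 + 3 × √(36.0833×0.81958) = 36.0833 + 3 × 5.4381 = 52.3977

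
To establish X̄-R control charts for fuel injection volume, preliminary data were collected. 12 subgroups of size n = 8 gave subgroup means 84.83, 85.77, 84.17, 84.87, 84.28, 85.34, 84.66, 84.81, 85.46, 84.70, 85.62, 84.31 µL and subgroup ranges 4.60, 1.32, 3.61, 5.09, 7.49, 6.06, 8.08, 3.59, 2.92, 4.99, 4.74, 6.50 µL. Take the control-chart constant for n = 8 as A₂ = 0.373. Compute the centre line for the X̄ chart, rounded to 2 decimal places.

X̄̄ = (84.83 + 85.77 + 84.17 + 84.87 + 84.28 + 85.34 + 84.66 + 84.81 + 85.46 + 84.70 + 85.62 + 84.31) / 12 = 1018.8200 / 12 = 84.9017
CL = X̄̄ = 84.9017

84.90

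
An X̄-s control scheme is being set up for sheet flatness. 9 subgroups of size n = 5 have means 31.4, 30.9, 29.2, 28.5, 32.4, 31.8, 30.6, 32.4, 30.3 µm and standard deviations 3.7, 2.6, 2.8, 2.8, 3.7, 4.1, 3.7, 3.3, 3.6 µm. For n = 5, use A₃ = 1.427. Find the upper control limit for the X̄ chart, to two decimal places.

X̄̄ = (31.4 + 30.9 + 29.2 + 28.5 + 32.4 + 31.8 + 30.6 + 32.4 + 30.3) / 9 = 30.8333
s̄ = (3.7 + 2.6 + 2.8 + 2.8 + 3.7 + 4.1 + 3.7 + 3.3 + 3.6) / 9 = 3.3667
UCL = X̄̄ + A₃·s̄ = 30.8333 + 1.427 × 3.3667 = 35.6376

35.64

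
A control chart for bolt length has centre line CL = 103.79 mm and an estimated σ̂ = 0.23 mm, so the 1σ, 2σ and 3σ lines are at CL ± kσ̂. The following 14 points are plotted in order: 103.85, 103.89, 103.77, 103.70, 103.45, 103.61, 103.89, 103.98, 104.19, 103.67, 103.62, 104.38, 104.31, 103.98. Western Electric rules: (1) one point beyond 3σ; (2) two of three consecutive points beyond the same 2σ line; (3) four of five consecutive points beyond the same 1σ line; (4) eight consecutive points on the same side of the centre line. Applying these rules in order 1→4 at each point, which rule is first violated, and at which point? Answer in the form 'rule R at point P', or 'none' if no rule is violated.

rule 2 at point 13

Zone of each point (C = within 1σ̂, B = 1σ̂–2σ̂, A = 2σ̂–3σ̂, * = beyond 3σ̂; sign = side of CL): 1:+C, 2:+C, 3:-C, 4:-C, 5:-B, 6:-C, 7:+C, 8:+C, 9:+B, 10:-C, 11:-C, 12:+A, 13:+A, 14:+C
Rule 2 (two of three consecutive points beyond the same 2σ limit) is satisfied at point 13.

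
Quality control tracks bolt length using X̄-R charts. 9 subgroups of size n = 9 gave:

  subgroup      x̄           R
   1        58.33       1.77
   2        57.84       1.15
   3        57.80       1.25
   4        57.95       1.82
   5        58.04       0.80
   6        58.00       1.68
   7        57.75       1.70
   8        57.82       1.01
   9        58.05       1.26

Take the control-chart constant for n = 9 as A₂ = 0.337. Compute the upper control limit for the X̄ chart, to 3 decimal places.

58.419

X̄̄ = (58.33 + 57.84 + 57.80 + 57.95 + 58.04 + 58.00 + 57.75 + 57.82 + 58.05) / 9 = 521.5800 / 9 = 57.9533
R̄ = (1.77 + 1.15 + 1.25 + 1.82 + 0.80 + 1.68 + 1.70 + 1.01 + 1.26) / 9 = 12.4400 / 9 = 1.3822
UCL = X̄̄ + A₂·R̄ = 57.9533 + 0.337 × 1.3822 = 58.4191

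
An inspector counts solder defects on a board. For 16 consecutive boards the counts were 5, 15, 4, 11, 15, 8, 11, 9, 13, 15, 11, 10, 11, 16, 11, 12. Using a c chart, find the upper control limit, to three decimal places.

c̄ = (5 + 15 + 4 + 11 + 15 + 8 + 11 + 9 + 13 + 15 + 11 + 10 + 11 + 16 + 11 + 12) / 16 = 177 / 16 = 11.0625
UCL = c̄ + 3√c̄ = 11.0625 + 3 × √11.0625 = 11.0625 + 3 × 3.3260 = 21.0406

21.041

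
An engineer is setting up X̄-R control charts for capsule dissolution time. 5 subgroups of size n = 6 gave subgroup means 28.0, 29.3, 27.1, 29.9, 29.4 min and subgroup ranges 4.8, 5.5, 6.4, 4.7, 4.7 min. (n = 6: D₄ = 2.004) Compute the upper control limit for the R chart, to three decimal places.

R̄ = (4.8 + 5.5 + 6.4 + 4.7 + 4.7) / 5 = 26.1000 / 5 = 5.2200
UCL_R = D₄·R̄ = 2.004 × 5.2200 = 10.4609

10.461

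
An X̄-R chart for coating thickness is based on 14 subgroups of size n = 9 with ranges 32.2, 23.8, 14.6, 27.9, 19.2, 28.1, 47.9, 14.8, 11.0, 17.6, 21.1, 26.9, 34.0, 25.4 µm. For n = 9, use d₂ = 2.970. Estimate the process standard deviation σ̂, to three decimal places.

R̄ = (32.2 + 23.8 + 14.6 + 27.9 + 19.2 + 28.1 + 47.9 + 14.8 + 11.0 + 17.6 + 21.1 + 26.9 + 34.0 + 25.4) / 14 = 24.6071
σ̂ = R̄ / d₂ = 24.6071 / 2.970 = 8.2852

8.285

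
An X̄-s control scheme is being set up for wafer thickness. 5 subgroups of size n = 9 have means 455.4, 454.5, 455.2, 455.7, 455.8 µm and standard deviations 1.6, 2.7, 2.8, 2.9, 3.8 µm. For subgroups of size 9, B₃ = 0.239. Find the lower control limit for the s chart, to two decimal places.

s̄ = (1.6 + 2.7 + 2.8 + 2.9 + 3.8) / 5 = 2.7600
LCL_s = B₃·s̄ = 0.239 × 2.7600 = 0.6596

0.66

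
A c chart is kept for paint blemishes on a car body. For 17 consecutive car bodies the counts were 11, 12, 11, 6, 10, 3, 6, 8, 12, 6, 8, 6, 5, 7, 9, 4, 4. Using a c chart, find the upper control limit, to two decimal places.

15.76

c̄ = (11 + 12 + 11 + 6 + 10 + 3 + 6 + 8 + 12 + 6 + 8 + 6 + 5 + 7 + 9 + 4 + 4) / 17 = 128 / 17 = 7.5294
UCL = c̄ + 3√c̄ = 7.5294 + 3 × √7.5294 = 7.5294 + 3 × 2.7440 = 15.7613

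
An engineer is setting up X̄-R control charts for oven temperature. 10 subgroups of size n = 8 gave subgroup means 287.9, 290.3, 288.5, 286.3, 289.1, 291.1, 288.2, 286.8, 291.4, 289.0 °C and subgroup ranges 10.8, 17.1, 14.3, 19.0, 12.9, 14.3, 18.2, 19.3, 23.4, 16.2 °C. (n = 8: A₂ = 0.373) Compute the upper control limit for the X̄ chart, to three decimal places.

295.033

X̄̄ = (287.9 + 290.3 + 288.5 + 286.3 + 289.1 + 291.1 + 288.2 + 286.8 + 291.4 + 289.0) / 10 = 2888.6000 / 10 = 288.8600
R̄ = (10.8 + 17.1 + 14.3 + 19.0 + 12.9 + 14.3 + 18.2 + 19.3 + 23.4 + 16.2) / 10 = 165.5000 / 10 = 16.5500
UCL = X̄̄ + A₂·R̄ = 288.8600 + 0.373 × 16.5500 = 295.0332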